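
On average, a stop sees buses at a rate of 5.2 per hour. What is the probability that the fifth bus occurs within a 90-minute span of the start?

Over the interval, μ = 5.2 × 1.5 = 7.8 (a 90-minute span = 1.5 hours).
The fifth arrival falls in the interval iff at least 5 events occur there: P(S_5 ≤ t) = P(N ≥ 5) = 1 − P(N ≤ 4) ≈ 0.8883.

0.8883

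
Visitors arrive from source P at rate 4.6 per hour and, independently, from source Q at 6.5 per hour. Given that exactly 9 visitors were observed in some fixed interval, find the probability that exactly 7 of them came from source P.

Given the total, each event is independently from source P with probability p = λ_P/(λ_P+λ_Q) = 4.6/11.1 ≈ 0.4144.
So K ~ Binomial(9, 4.6/11.1): P(K = 7) = C(9,7) · (4.6/11.1)^7 · (6.5/11.1)^2 ≈ 0.0259.

0.0259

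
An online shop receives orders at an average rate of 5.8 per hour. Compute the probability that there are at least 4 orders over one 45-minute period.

0.6318

Over the interval, μ = 5.8 × 0.75 = 4.35 (a 45-minute period = 0.75 hours).
P(N ≥ 4) = 1 − P(N ≤ 3) = 1 − Σ_{j=0}^{3} e^(−μ) μ^j/j! ≈ 0.6318.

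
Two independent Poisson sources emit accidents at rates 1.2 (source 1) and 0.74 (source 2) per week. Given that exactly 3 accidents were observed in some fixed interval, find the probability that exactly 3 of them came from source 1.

Given the total, each event is independently from source 1 with probability p = λ_1/(λ_1+λ_2) = 1.2/1.94 ≈ 0.6186.
So K ~ Binomial(3, 1.2/1.94): P(K = 3) = C(3,3) · (1.2/1.94)^3 · (0.74/1.94)^0 ≈ 0.2367.

0.2367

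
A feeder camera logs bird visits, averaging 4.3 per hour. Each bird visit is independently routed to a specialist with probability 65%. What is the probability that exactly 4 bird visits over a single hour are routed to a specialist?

Thinning: the bird visits that are routed to a specialist themselves form a Poisson process with rate 0.65 × 4.3 = 2.795 per hour.
So μ = 2.795.
P(N = 4) = e^(−2.795) · 2.795^4/4! ≈ 0.1554.

0.1554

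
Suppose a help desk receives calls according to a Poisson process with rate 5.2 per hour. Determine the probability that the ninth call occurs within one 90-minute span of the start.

0.3796

Over the interval, μ = 5.2 × 1.5 = 7.8 (a 90-minute span = 1.5 hours).
The ninth arrival falls in the interval iff at least 9 events occur there: P(S_9 ≤ t) = P(N ≥ 9) = 1 − P(N ≤ 8) ≈ 0.3796.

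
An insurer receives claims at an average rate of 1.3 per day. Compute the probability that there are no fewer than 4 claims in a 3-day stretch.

0.5468

Over the interval, μ = 1.3 × 3 = 3.9 (a 3-day stretch = 3 days).
P(N ≥ 4) = 1 − P(N ≤ 3) = 1 − Σ_{j=0}^{3} e^(−μ) μ^j/j! ≈ 0.5468.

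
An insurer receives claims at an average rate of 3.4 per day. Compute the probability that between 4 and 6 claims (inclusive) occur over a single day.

0.3838

With mean μ = 3.4 per day,
P(4 ≤ N ≤ 6) = Σ_{j=4}^{6} e^(−3.4) · 3.4^j/j! ≈ 0.3838.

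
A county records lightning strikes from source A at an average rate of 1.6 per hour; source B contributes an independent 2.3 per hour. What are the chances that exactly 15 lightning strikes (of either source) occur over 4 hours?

Independent Poisson processes superpose: combined rate λ = 1.6 + 2.3 = 3.9 per hour.
Over the interval, μ = 3.9 × 4 = 15.6 (4 hours).
P(N = 15) = e^(−15.6) · 15.6^15/15! ≈ 0.1012.

0.1012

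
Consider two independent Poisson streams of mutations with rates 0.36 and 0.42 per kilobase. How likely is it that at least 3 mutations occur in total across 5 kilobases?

Independent Poisson processes superpose: combined rate λ = 0.36 + 0.42 = 0.78 per kilobase.
Over the interval, μ = 0.78 × 5 = 3.9 (5 kilobases).
P(N ≥ 3) = 1 − P(N ≤ 2) ≈ 0.7469.

0.7469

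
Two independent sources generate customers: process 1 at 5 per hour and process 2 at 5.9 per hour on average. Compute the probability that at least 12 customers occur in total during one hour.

Independent Poisson processes superpose: combined rate λ = 5 + 5.9 = 10.9 per hour.
So μ = 10.9.
P(N ≥ 12) = 1 − P(N ≤ 11) ≈ 0.4088.

0.4088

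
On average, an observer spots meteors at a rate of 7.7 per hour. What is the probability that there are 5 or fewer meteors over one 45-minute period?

Over the interval, μ = 7.7 × 0.75 = 5.775 (a 45-minute period = 0.75 hours).
P(N ≤ 5) = Σ_{j=0}^{5} e^(−μ) μ^j/j! ≈ 0.4825.

0.4825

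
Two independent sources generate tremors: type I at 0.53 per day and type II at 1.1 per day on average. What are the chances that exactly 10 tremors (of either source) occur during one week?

Independent Poisson processes superpose: combined rate λ = 0.53 + 1.1 = 1.63 per day.
Over the interval, μ = 1.63 × 7 = 11.41 (a week = 7 days).
P(N = 10) = e^(−11.41) · 11.41^10/10! ≈ 0.1142.

0.1142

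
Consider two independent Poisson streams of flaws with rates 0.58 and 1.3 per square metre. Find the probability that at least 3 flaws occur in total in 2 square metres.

0.7246

Independent Poisson processes superpose: combined rate λ = 0.58 + 1.3 = 1.88 per square metre.
Over the interval, μ = 1.88 × 2 = 3.76 (2 square metres).
P(N ≥ 3) = 1 − P(N ≤ 2) ≈ 0.7246.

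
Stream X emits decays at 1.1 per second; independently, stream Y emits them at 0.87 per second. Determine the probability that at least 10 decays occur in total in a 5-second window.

0.5232

Independent Poisson processes superpose: combined rate λ = 1.1 + 0.87 = 1.97 per second.
Over the interval, μ = 1.97 × 5 = 9.85 (a 5-second window = 5 seconds).
P(N ≥ 10) = 1 − P(N ≤ 9) ≈ 0.5232.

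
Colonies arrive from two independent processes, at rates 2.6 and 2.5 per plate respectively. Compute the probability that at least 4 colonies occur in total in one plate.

Independent Poisson processes superpose: combined rate λ = 2.6 + 2.5 = 5.1 per plate.
So μ = 5.1.
P(N ≥ 4) = 1 − P(N ≤ 3) ≈ 0.7487.

0.7487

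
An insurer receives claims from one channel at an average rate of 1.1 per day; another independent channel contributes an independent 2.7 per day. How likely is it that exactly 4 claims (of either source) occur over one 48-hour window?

0.0696

Independent Poisson processes superpose: combined rate λ = 1.1 + 2.7 = 3.8 per day.
Over the interval, μ = 3.8 × 2 = 7.6 (a 48-hour window = 2 days).
P(N = 4) = e^(−7.6) · 7.6^4/4! ≈ 0.0696.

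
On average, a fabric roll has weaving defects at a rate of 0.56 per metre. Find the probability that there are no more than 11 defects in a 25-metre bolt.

0.2600

Over the interval, μ = 0.56 × 25 = 14 (a 25-metre bolt = 25 metres).
P(N ≤ 11) = Σ_{j=0}^{11} e^(−μ) μ^j/j! ≈ 0.2600.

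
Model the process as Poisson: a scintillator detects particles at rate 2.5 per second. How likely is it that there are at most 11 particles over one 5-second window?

Over the interval, μ = 2.5 × 5 = 12.5 (a 5-second window = 5 seconds).
P(N ≤ 11) = Σ_{j=0}^{11} e^(−μ) μ^j/j! ≈ 0.4058.

0.4058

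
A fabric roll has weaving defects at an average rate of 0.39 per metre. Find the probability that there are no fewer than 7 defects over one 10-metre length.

Over the interval, μ = 0.39 × 10 = 3.9 (a 10-metre length = 10 metres).
P(N ≥ 7) = 1 − P(N ≤ 6) = 1 − Σ_{j=0}^{6} e^(−μ) μ^j/j! ≈ 0.1005.

0.1005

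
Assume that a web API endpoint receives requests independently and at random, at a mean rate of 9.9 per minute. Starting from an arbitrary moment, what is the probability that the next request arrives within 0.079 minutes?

0.5426

Inter-arrival times are exponential with rate λ = 9.9 per minute.
P(T ≤ 0.079) = 1 − e^(−λt) = 1 − e^(−9.9 × 0.079) = 1 − e^(−0.7821) ≈ 0.5426.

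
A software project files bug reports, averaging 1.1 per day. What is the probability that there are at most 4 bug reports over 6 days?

0.2127

Over the interval, μ = 1.1 × 6 = 6.6 (6 days).
P(N ≤ 4) = Σ_{j=0}^{4} e^(−μ) μ^j/j! ≈ 0.2127.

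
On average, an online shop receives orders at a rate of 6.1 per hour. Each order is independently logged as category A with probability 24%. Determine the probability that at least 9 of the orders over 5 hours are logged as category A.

0.3135

Thinning: the orders that are logged as category A themselves form a Poisson process with rate 0.24 × 6.1 = 1.464 per hour.
Over the interval, μ = 1.464 × 5 = 7.32 (5 hours).
P(N ≥ 9) = 1 − P(N ≤ 8) ≈ 0.3135.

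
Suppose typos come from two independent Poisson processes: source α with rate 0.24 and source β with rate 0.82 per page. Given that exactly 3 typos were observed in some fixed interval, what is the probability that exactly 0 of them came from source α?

0.4629

Given the total, each event is independently from source α with probability p = λ_α/(λ_α+λ_β) = 0.24/1.06 ≈ 0.2264.
So K ~ Binomial(3, 0.24/1.06): P(K = 0) = C(3,0) · (0.24/1.06)^0 · (0.82/1.06)^3 ≈ 0.4629.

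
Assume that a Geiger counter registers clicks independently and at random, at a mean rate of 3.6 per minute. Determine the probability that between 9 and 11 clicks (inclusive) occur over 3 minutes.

0.3529

Over the interval, μ = 3.6 × 3 = 10.8 (3 minutes).
P(9 ≤ N ≤ 11) = Σ_{j=9}^{11} e^(−10.8) · 10.8^j/j! ≈ 0.3529.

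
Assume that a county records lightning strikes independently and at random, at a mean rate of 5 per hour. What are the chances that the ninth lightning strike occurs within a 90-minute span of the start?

0.3380

Over the interval, μ = 5 × 1.5 = 7.5 (a 90-minute span = 1.5 hours).
The ninth arrival falls in the interval iff at least 9 events occur there: P(S_9 ≤ t) = P(N ≥ 9) = 1 − P(N ≤ 8) ≈ 0.3380.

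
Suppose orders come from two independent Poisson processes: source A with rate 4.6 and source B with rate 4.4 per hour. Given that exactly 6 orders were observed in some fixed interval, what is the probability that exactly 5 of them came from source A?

0.1023

Given the total, each event is independently from source A with probability p = λ_A/(λ_A+λ_B) = 4.6/9 ≈ 0.5111.
So K ~ Binomial(6, 4.6/9): P(K = 5) = C(6,5) · (4.6/9)^5 · (4.4/9)^1 ≈ 0.1023.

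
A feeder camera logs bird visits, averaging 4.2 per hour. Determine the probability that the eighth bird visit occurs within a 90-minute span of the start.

Over the interval, μ = 4.2 × 1.5 = 6.3 (a 90-minute span = 1.5 hours).
The eighth arrival falls in the interval iff at least 8 events occur there: P(S_8 ≤ t) = P(N ≥ 8) = 1 − P(N ≤ 7) ≈ 0.2983.

0.2983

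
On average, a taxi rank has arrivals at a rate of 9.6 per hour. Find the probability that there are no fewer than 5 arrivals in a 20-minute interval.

0.2194

Over the interval, μ = 9.6 × 1/3 = 3.2 (a 20-minute interval = 1/3 hours).
P(N ≥ 5) = 1 − P(N ≤ 4) = 1 − Σ_{j=0}^{4} e^(−μ) μ^j/j! ≈ 0.2194.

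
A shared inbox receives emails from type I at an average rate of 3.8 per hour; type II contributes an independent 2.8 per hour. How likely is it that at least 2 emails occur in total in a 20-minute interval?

0.6454

Independent Poisson processes superpose: combined rate λ = 3.8 + 2.8 = 6.6 per hour.
Over the interval, μ = 6.6 × 1/3 = 2.2 (a 20-minute interval = 1/3 hours).
P(N ≥ 2) = 1 − P(N ≤ 1) ≈ 0.6454.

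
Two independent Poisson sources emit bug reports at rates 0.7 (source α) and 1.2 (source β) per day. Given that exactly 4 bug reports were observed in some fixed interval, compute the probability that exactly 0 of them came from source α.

Given the total, each event is independently from source α with probability p = λ_α/(λ_α+λ_β) = 0.7/1.9 ≈ 0.3684.
So K ~ Binomial(4, 0.7/1.9): P(K = 0) = C(4,0) · (0.7/1.9)^0 · (1.2/1.9)^4 ≈ 0.1591.

0.1591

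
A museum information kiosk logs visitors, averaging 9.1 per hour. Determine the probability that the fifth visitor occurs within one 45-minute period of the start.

0.8104

Over the interval, μ = 9.1 × 0.75 = 6.825 (a 45-minute period = 0.75 hours).
The fifth arrival falls in the interval iff at least 5 events occur there: P(S_5 ≤ t) = P(N ≥ 5) = 1 − P(N ≤ 4) ≈ 0.8104.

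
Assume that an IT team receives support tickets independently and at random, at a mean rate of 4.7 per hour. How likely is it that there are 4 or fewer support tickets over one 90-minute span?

Over the interval, μ = 4.7 × 1.5 = 7.05 (a 90-minute span = 1.5 hours).
P(N ≤ 4) = Σ_{j=0}^{4} e^(−μ) μ^j/j! ≈ 0.1685.

0.1685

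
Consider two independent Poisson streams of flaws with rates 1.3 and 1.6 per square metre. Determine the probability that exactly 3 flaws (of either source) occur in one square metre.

0.2237

Independent Poisson processes superpose: combined rate λ = 1.3 + 1.6 = 2.9 per square metre.
So μ = 2.9.
P(N = 3) = e^(−2.9) · 2.9^3/3! ≈ 0.2237.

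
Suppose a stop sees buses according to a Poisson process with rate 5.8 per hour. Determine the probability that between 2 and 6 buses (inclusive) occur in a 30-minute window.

Over the interval, μ = 5.8 × 0.5 = 2.9 (a 30-minute window = 0.5 hours).
P(2 ≤ N ≤ 6) = Σ_{j=2}^{6} e^(−2.9) · 2.9^j/j! ≈ 0.7567.

0.7567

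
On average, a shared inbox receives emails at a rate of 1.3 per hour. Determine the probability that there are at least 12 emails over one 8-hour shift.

0.3495

Over the interval, μ = 1.3 × 8 = 10.4 (an 8-hour shift = 8 hours).
P(N ≥ 12) = 1 − P(N ≤ 11) = 1 − Σ_{j=0}^{11} e^(−μ) μ^j/j! ≈ 0.3495.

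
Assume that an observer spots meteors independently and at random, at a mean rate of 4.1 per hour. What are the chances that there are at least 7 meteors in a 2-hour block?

0.7104

Over the interval, μ = 4.1 × 2 = 8.2 (a 2-hour block = 2 hours).
P(N ≥ 7) = 1 − P(N ≤ 6) = 1 − Σ_{j=0}^{6} e^(−μ) μ^j/j! ≈ 0.7104.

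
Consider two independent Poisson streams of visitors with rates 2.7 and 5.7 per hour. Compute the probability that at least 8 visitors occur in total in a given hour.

Independent Poisson processes superpose: combined rate λ = 2.7 + 5.7 = 8.4 per hour.
So μ = 8.4.
P(N ≥ 8) = 1 − P(N ≤ 7) ≈ 0.6013.

0.6013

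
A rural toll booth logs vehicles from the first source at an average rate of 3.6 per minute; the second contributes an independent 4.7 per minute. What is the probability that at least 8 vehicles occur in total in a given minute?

0.5881

Independent Poisson processes superpose: combined rate λ = 3.6 + 4.7 = 8.3 per minute.
So μ = 8.3.
P(N ≥ 8) = 1 − P(N ≤ 7) ≈ 0.5881.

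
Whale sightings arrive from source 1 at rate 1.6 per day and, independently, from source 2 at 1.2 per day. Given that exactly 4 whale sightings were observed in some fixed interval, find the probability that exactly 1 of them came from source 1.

0.1799

Given the total, each event is independently from source 1 with probability p = λ_1/(λ_1+λ_2) = 1.6/2.8 ≈ 0.5714.
So K ~ Binomial(4, 1.6/2.8): P(K = 1) = C(4,1) · (1.6/2.8)^1 · (1.2/2.8)^3 ≈ 0.1799.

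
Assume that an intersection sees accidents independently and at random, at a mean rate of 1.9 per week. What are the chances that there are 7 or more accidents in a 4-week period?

0.6354

Over the interval, μ = 1.9 × 4 = 7.6 (a 4-week period = 4 weeks).
P(N ≥ 7) = 1 − P(N ≤ 6) = 1 − Σ_{j=0}^{6} e^(−μ) μ^j/j! ≈ 0.6354.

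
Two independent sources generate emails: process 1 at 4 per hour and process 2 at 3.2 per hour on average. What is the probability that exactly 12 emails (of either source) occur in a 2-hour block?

0.0925

Independent Poisson processes superpose: combined rate λ = 4 + 3.2 = 7.2 per hour.
Over the interval, μ = 7.2 × 2 = 14.4 (a 2-hour block = 2 hours).
P(N = 12) = e^(−14.4) · 14.4^12/12! ≈ 0.0925.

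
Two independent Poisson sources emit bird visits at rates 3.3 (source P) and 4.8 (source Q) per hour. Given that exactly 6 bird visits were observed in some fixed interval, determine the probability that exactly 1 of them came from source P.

0.1786

Given the total, each event is independently from source P with probability p = λ_P/(λ_P+λ_Q) = 3.3/8.1 ≈ 0.4074.
So K ~ Binomial(6, 3.3/8.1): P(K = 1) = C(6,1) · (3.3/8.1)^1 · (4.8/8.1)^5 ≈ 0.1786.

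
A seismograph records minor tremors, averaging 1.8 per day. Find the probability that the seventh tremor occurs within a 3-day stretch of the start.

0.2983

Over the interval, μ = 1.8 × 3 = 5.4 (a 3-day stretch = 3 days).
The seventh arrival falls in the interval iff at least 7 events occur there: P(S_7 ≤ t) = P(N ≥ 7) = 1 − P(N ≤ 6) ≈ 0.2983.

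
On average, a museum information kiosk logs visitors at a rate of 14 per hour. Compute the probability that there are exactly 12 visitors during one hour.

0.0984

With mean μ = 14 per hour,
P(N = 12) = e^(−μ) μ^12/12! = e^(−14) · 14^12/479001600 ≈ 0.0984.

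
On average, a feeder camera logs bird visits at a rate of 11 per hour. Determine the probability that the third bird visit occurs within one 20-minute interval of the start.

Over the interval, μ = 11 × 1/3 ≈ 3.66667 (a 20-minute interval = 1/3 hours).
The third arrival falls in the interval iff at least 3 events occur there: P(S_3 ≤ t) = P(N ≥ 3) = 1 − P(N ≤ 2) ≈ 0.7089.

0.7089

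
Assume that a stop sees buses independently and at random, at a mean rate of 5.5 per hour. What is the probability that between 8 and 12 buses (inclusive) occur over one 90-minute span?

0.5048

Over the interval, μ = 5.5 × 1.5 = 8.25 (a 90-minute span = 1.5 hours).
P(8 ≤ N ≤ 12) = Σ_{j=8}^{12} e^(−8.25) · 8.25^j/j! ≈ 0.5048.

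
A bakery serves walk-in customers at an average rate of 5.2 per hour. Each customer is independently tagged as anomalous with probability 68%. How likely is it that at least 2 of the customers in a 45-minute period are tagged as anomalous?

Thinning: the customers that are tagged as anomalous themselves form a Poisson process with rate 0.68 × 5.2 = 3.536 per hour.
Over the interval, μ = 3.536 × 0.75 = 2.652 (a 45-minute period = 0.75 hours).
P(N ≥ 2) = 1 − P(N ≤ 1) ≈ 0.7425.

0.7425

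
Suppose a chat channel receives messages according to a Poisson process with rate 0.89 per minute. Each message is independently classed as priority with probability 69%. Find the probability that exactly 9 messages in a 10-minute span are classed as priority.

0.0737

Thinning: the messages that are classed as priority themselves form a Poisson process with rate 0.69 × 0.89 = 0.6141 per minute.
Over the interval, μ = 0.6141 × 10 = 6.141 (a 10-minute span = 10 minutes).
P(N = 9) = e^(−6.141) · 6.141^9/9! ≈ 0.0737.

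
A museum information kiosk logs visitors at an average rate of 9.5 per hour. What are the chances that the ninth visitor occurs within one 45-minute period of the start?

Over the interval, μ = 9.5 × 0.75 = 7.125 (a 45-minute period = 0.75 hours).
The ninth arrival falls in the interval iff at least 9 events occur there: P(S_9 ≤ t) = P(N ≥ 9) = 1 − P(N ≤ 8) ≈ 0.2873.

0.2873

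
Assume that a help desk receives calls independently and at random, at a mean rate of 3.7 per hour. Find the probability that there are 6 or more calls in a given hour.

0.1699

With mean μ = 3.7 per hour,
P(N ≥ 6) = 1 − P(N ≤ 5) = 1 − Σ_{j=0}^{5} e^(−μ) μ^j/j! ≈ 0.1699.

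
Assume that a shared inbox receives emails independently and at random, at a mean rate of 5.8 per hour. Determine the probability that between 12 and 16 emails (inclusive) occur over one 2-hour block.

Over the interval, μ = 5.8 × 2 = 11.6 (a 2-hour block = 2 hours).
P(12 ≤ N ≤ 16) = Σ_{j=12}^{16} e^(−11.6) · 11.6^j/j! ≈ 0.4110.

0.4110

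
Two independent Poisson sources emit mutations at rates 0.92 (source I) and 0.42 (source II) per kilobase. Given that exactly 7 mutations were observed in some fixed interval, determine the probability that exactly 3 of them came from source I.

Given the total, each event is independently from source I with probability p = λ_I/(λ_I+λ_II) = 0.92/1.34 ≈ 0.6866.
So K ~ Binomial(7, 0.92/1.34): P(K = 3) = C(7,3) · (0.92/1.34)^3 · (0.42/1.34)^4 ≈ 0.1093.

0.1093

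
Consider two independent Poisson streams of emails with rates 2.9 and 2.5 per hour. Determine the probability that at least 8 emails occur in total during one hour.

Independent Poisson processes superpose: combined rate λ = 2.9 + 2.5 = 5.4 per hour.
So μ = 5.4.
P(N ≥ 8) = 1 − P(N ≤ 7) ≈ 0.1783.

0.1783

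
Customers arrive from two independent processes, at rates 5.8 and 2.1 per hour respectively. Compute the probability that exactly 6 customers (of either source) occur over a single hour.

Independent Poisson processes superpose: combined rate λ = 5.8 + 2.1 = 7.9 per hour.
So μ = 7.9.
P(N = 6) = e^(−7.9) · 7.9^6/6! ≈ 0.1252.

0.1252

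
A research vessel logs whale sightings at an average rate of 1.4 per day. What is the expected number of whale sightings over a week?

E[N] = λt = 1.4 × 7 = 9.8 (a week = 7 days).

9.8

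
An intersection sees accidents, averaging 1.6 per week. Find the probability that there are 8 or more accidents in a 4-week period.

Over the interval, μ = 1.6 × 4 = 6.4 (a 4-week period = 4 weeks).
P(N ≥ 8) = 1 − P(N ≤ 7) = 1 − Σ_{j=0}^{7} e^(−μ) μ^j/j! ≈ 0.3127.

0.3127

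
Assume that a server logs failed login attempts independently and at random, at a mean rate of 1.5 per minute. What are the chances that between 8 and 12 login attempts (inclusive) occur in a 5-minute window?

0.4327

Over the interval, μ = 1.5 × 5 = 7.5 (a 5-minute window = 5 minutes).
P(8 ≤ N ≤ 12) = Σ_{j=8}^{12} e^(−7.5) · 7.5^j/j! ≈ 0.4327.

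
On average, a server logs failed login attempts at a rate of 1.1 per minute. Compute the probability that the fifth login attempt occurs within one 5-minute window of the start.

0.6425

Over the interval, μ = 1.1 × 5 = 5.5 (a 5-minute window = 5 minutes).
The fifth arrival falls in the interval iff at least 5 events occur there: P(S_5 ≤ t) = P(N ≥ 5) = 1 − P(N ≤ 4) ≈ 0.6425.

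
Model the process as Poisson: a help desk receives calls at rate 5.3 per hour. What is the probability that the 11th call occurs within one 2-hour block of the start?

Over the interval, μ = 5.3 × 2 = 10.6 (a 2-hour block = 2 hours).
The 11th arrival falls in the interval iff at least 11 events occur there: P(S_11 ≤ t) = P(N ≥ 11) = 1 − P(N ≤ 10) ≈ 0.4916.

0.4916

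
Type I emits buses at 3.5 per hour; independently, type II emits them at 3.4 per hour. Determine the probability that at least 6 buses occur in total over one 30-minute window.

Independent Poisson processes superpose: combined rate λ = 3.5 + 3.4 = 6.9 per hour.
Over the interval, μ = 6.9 × 0.5 = 3.45 (a 30-minute window = 0.5 hours).
P(N ≥ 6) = 1 − P(N ≤ 5) ≈ 0.1358.

0.1358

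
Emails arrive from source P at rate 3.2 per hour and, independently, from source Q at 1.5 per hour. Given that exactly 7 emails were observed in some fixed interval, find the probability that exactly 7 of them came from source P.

Given the total, each event is independently from source P with probability p = λ_P/(λ_P+λ_Q) = 3.2/4.7 ≈ 0.6809.
So K ~ Binomial(7, 3.2/4.7): P(K = 7) = C(7,7) · (3.2/4.7)^7 · (1.5/4.7)^0 ≈ 0.0678.

0.0678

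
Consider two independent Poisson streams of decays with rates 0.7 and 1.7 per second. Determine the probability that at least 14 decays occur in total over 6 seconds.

Independent Poisson processes superpose: combined rate λ = 0.7 + 1.7 = 2.4 per second.
Over the interval, μ = 2.4 × 6 = 14.4 (6 seconds).
P(N ≥ 14) = 1 − P(N ≤ 13) ≈ 0.5773.

0.5773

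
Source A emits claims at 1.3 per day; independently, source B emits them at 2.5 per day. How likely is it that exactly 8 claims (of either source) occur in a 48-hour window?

Independent Poisson processes superpose: combined rate λ = 1.3 + 2.5 = 3.8 per day.
Over the interval, μ = 3.8 × 2 = 7.6 (a 48-hour window = 2 days).
P(N = 8) = e^(−7.6) · 7.6^8/8! ≈ 0.1381.

0.1381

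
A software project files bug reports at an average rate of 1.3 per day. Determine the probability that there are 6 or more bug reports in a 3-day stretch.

0.1994

Over the interval, μ = 1.3 × 3 = 3.9 (a 3-day stretch = 3 days).
P(N ≥ 6) = 1 − P(N ≤ 5) = 1 − Σ_{j=0}^{5} e^(−μ) μ^j/j! ≈ 0.1994.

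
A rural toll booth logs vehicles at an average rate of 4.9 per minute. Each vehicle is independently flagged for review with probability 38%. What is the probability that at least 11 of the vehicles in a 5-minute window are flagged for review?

Thinning: the vehicles that are flagged for review themselves form a Poisson process with rate 0.38 × 4.9 = 1.862 per minute.
Over the interval, μ = 1.862 × 5 = 9.31 (a 5-minute window = 5 minutes).
P(N ≥ 11) = 1 − P(N ≤ 10) ≈ 0.3313.

0.3313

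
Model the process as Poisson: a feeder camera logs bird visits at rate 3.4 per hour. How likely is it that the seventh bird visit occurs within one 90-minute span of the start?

Over the interval, μ = 3.4 × 1.5 = 5.1 (a 90-minute span = 1.5 hours).
The seventh arrival falls in the interval iff at least 7 events occur there: P(S_7 ≤ t) = P(N ≥ 7) = 1 − P(N ≤ 6) ≈ 0.2526.

0.2526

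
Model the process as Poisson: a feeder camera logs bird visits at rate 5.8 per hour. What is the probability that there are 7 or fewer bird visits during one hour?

0.7710

With mean μ = 5.8 per hour,
P(N ≤ 7) = Σ_{j=0}^{7} e^(−μ) μ^j/j! ≈ 0.7710.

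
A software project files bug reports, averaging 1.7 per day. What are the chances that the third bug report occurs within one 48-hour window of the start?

0.6603

Over the interval, μ = 1.7 × 2 = 3.4 (a 48-hour window = 2 days).
The third arrival falls in the interval iff at least 3 events occur there: P(S_3 ≤ t) = P(N ≥ 3) = 1 − P(N ≤ 2) ≈ 0.6603.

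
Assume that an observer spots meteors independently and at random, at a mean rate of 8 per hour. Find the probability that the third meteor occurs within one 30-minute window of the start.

0.7619

Over the interval, μ = 8 × 0.5 = 4 (a 30-minute window = 0.5 hours).
The third arrival falls in the interval iff at least 3 events occur there: P(S_3 ≤ t) = P(N ≥ 3) = 1 − P(N ≤ 2) ≈ 0.7619.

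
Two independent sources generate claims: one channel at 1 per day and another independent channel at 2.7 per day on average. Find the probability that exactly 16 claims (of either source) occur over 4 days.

0.0946

Independent Poisson processes superpose: combined rate λ = 1 + 2.7 = 3.7 per day.
Over the interval, μ = 3.7 × 4 = 14.8 (4 days).
P(N = 16) = e^(−14.8) · 14.8^16/16! ≈ 0.0946.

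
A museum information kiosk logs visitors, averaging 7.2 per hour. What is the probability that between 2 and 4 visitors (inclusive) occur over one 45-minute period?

0.3444

Over the interval, μ = 7.2 × 0.75 = 5.4 (a 45-minute period = 0.75 hours).
P(2 ≤ N ≤ 4) = Σ_{j=2}^{4} e^(−5.4) · 5.4^j/j! ≈ 0.3444.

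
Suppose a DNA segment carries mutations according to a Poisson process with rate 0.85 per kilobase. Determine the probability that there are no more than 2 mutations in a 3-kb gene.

0.5311

Over the interval, μ = 0.85 × 3 = 2.55 (a 3-kb gene = 3 kilobases).
P(N ≤ 2) = Σ_{j=0}^{2} e^(−μ) μ^j/j! ≈ 0.5311.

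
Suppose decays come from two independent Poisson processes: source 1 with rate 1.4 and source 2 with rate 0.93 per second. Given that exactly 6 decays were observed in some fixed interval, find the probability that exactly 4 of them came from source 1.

0.3115

Given the total, each event is independently from source 1 with probability p = λ_1/(λ_1+λ_2) = 1.4/2.33 ≈ 0.6009.
So K ~ Binomial(6, 1.4/2.33): P(K = 4) = C(6,4) · (1.4/2.33)^4 · (0.93/2.33)^2 ≈ 0.3115.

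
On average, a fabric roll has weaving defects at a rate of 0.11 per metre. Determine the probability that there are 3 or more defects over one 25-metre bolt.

0.5185

Over the interval, μ = 0.11 × 25 = 2.75 (a 25-metre bolt = 25 metres).
P(N ≥ 3) = 1 − P(N ≤ 2) = 1 − Σ_{j=0}^{2} e^(−μ) μ^j/j! ≈ 0.5185.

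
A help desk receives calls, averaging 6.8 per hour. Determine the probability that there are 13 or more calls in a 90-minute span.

0.2278

Over the interval, μ = 6.8 × 1.5 = 10.2 (a 90-minute span = 1.5 hours).
P(N ≥ 13) = 1 − P(N ≤ 12) = 1 − Σ_{j=0}^{12} e^(−μ) μ^j/j! ≈ 0.2278.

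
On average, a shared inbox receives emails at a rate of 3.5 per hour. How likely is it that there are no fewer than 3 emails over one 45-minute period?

Over the interval, μ = 3.5 × 0.75 = 2.625 (a 45-minute period = 0.75 hours).
P(N ≥ 3) = 1 − P(N ≤ 2) = 1 − Σ_{j=0}^{2} e^(−μ) μ^j/j! ≈ 0.4878.

0.4878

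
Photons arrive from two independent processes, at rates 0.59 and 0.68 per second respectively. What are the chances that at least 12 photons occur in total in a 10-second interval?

0.6157

Independent Poisson processes superpose: combined rate λ = 0.59 + 0.68 = 1.27 per second.
Over the interval, μ = 1.27 × 10 = 12.7 (a 10-second interval = 10 seconds).
P(N ≥ 12) = 1 − P(N ≤ 11) ≈ 0.6157.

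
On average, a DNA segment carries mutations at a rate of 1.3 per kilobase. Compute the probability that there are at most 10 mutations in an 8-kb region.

Over the interval, μ = 1.3 × 8 = 10.4 (an 8-kb region = 8 kilobases).
P(N ≤ 10) = Σ_{j=0}^{10} e^(−μ) μ^j/j! ≈ 0.5331.

0.5331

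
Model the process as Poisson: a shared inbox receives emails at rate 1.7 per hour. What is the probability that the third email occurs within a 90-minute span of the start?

Over the interval, μ = 1.7 × 1.5 = 2.55 (a 90-minute span = 1.5 hours).
The third arrival falls in the interval iff at least 3 events occur there: P(S_3 ≤ t) = P(N ≥ 3) = 1 − P(N ≤ 2) ≈ 0.4689.

0.4689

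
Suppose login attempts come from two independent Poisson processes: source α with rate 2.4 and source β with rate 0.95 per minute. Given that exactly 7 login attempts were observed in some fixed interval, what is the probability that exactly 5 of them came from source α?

0.3187

Given the total, each event is independently from source α with probability p = λ_α/(λ_α+λ_β) = 2.4/3.35 ≈ 0.7164.
So K ~ Binomial(7, 2.4/3.35): P(K = 5) = C(7,5) · (2.4/3.35)^5 · (0.95/3.35)^2 ≈ 0.3187.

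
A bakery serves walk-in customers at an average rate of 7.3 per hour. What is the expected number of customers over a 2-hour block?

E[N] = λt = 7.3 × 2 = 14.6 (a 2-hour block = 2 hours).

14.6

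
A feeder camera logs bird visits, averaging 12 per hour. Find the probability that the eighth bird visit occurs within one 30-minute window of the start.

0.2560

Over the interval, μ = 12 × 0.5 = 6 (a 30-minute window = 0.5 hours).
The eighth arrival falls in the interval iff at least 8 events occur there: P(S_8 ≤ t) = P(N ≥ 8) = 1 − P(N ≤ 7) ≈ 0.2560.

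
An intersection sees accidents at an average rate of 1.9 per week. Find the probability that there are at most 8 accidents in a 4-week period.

0.6482

Over the interval, μ = 1.9 × 4 = 7.6 (a 4-week period = 4 weeks).
P(N ≤ 8) = Σ_{j=0}^{8} e^(−μ) μ^j/j! ≈ 0.6482.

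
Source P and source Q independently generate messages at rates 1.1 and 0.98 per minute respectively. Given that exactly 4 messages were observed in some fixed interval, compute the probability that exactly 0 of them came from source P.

0.0493

Given the total, each event is independently from source P with probability p = λ_P/(λ_P+λ_Q) = 1.1/2.08 ≈ 0.5288.
So K ~ Binomial(4, 1.1/2.08): P(K = 0) = C(4,0) · (1.1/2.08)^0 · (0.98/2.08)^4 ≈ 0.0493.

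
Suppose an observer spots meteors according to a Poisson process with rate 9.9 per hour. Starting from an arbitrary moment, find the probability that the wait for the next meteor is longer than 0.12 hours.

The wait for the next event is exponential with rate λ = 9.9 per hour.
P(T > 0.12) = e^(−λt) = e^(−9.9 × 0.12) = e^(−1.188) ≈ 0.3048.

0.3048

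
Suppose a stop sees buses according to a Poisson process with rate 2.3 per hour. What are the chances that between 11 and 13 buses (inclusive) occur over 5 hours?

Over the interval, μ = 2.3 × 5 = 11.5 (5 hours).
P(11 ≤ N ≤ 13) = Σ_{j=11}^{13} e^(−11.5) · 11.5^j/j! ≈ 0.3313.

0.3313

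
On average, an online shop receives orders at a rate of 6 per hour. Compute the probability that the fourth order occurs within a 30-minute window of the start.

Over the interval, μ = 6 × 0.5 = 3 (a 30-minute window = 0.5 hours).
The fourth arrival falls in the interval iff at least 4 events occur there: P(S_4 ≤ t) = P(N ≥ 4) = 1 − P(N ≤ 3) ≈ 0.3528.

0.3528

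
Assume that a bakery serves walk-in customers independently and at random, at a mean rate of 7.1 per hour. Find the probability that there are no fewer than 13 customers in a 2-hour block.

Over the interval, μ = 7.1 × 2 = 14.2 (a 2-hour block = 2 hours).
P(N ≥ 13) = 1 − P(N ≤ 12) = 1 − Σ_{j=0}^{12} e^(−μ) μ^j/j! ≈ 0.6609.

0.6609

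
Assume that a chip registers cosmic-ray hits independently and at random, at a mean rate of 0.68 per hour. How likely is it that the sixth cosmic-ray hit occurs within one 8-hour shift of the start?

Over the interval, μ = 0.68 × 8 = 5.44 (an 8-hour shift = 8 hours).
The sixth arrival falls in the interval iff at least 6 events occur there: P(S_6 ≤ t) = P(N ≥ 6) = 1 − P(N ≤ 5) ≈ 0.4608.

0.4608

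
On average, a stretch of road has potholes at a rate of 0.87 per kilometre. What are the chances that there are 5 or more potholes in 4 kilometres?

0.2708

Over the interval, μ = 0.87 × 4 = 3.48 (4 kilometres).
P(N ≥ 5) = 1 − P(N ≤ 4) = 1 − Σ_{j=0}^{4} e^(−μ) μ^j/j! ≈ 0.2708.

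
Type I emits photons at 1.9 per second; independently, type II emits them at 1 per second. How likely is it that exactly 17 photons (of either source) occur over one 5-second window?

0.0785

Independent Poisson processes superpose: combined rate λ = 1.9 + 1 = 2.9 per second.
Over the interval, μ = 2.9 × 5 = 14.5 (a 5-second window = 5 seconds).
P(N = 17) = e^(−14.5) · 14.5^17/17! ≈ 0.0785.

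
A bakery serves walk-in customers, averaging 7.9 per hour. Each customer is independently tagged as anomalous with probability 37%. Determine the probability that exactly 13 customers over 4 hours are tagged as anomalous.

Thinning: the customers that are tagged as anomalous themselves form a Poisson process with rate 0.37 × 7.9 = 2.923 per hour.
Over the interval, μ = 2.923 × 4 = 11.692 (4 hours).
P(N = 13) = e^(−11.692) · 11.692^13/13! ≈ 0.1024.

0.1024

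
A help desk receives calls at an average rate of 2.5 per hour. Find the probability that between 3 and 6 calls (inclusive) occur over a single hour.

With mean μ = 2.5 per hour,
P(3 ≤ N ≤ 6) = Σ_{j=3}^{6} e^(−2.5) · 2.5^j/j! ≈ 0.4420.

0.4420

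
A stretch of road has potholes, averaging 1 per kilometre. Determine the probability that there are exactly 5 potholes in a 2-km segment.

0.0361

Over the interval, μ = 1 × 2 = 2 (a 2-km segment = 2 kilometres).
P(N = 5) = e^(−μ) μ^5/5! = e^(−2) · 2^5/120 ≈ 0.0361.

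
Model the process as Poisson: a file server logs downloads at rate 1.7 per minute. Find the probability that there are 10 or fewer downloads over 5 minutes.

Over the interval, μ = 1.7 × 5 = 8.5 (5 minutes).
P(N ≤ 10) = Σ_{j=0}^{10} e^(−μ) μ^j/j! ≈ 0.7634.

0.7634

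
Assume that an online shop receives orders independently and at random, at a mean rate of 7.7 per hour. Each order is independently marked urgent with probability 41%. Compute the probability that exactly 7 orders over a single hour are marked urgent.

Thinning: the orders that are marked urgent themselves form a Poisson process with rate 0.41 × 7.7 = 3.157 per hour.
So μ = 3.157.
P(N = 7) = e^(−3.157) · 3.157^7/7! ≈ 0.0264.

0.0264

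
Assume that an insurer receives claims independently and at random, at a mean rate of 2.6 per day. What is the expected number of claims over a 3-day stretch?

7.8

E[N] = λt = 2.6 × 3 = 7.8 (a 3-day stretch = 3 days).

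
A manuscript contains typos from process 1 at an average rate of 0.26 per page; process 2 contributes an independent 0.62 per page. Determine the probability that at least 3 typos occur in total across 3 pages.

0.4916

Independent Poisson processes superpose: combined rate λ = 0.26 + 0.62 = 0.88 per page.
Over the interval, μ = 0.88 × 3 = 2.64 (3 pages).
P(N ≥ 3) = 1 − P(N ≤ 2) ≈ 0.4916.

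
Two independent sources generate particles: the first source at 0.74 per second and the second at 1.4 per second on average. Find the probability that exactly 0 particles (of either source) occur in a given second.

0.1177

Independent Poisson processes superpose: combined rate λ = 0.74 + 1.4 = 2.14 per second.
So μ = 2.14.
P(N = 0) = e^(−2.14) · 2.14^0/0! ≈ 0.1177.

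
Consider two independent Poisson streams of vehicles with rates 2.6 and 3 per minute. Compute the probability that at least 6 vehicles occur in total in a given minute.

Independent Poisson processes superpose: combined rate λ = 2.6 + 3 = 5.6 per minute.
So μ = 5.6.
P(N ≥ 6) = 1 − P(N ≤ 5) ≈ 0.4881.

0.4881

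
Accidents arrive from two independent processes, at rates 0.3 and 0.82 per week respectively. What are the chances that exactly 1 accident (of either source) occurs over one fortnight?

Independent Poisson processes superpose: combined rate λ = 0.3 + 0.82 = 1.12 per week.
Over the interval, μ = 1.12 × 2 = 2.24 (a fortnight = 2 weeks).
P(N = 1) = e^(−2.24) · 2.24^1/1! ≈ 0.2385.

0.2385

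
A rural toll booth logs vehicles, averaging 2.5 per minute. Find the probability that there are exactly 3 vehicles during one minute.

With mean μ = 2.5 per minute,
P(N = 3) = e^(−μ) μ^3/3! = e^(−2.5) · 2.5^3/6 ≈ 0.2138.

0.2138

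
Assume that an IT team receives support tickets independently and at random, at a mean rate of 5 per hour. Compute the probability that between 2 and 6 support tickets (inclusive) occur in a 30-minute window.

0.6985

Over the interval, μ = 5 × 0.5 = 2.5 (a 30-minute window = 0.5 hours).
P(2 ≤ N ≤ 6) = Σ_{j=2}^{6} e^(−2.5) · 2.5^j/j! ≈ 0.6985.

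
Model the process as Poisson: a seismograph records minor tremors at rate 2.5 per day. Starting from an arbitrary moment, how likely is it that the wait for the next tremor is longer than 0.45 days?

The wait for the next event is exponential with rate λ = 2.5 per day.
P(T > 0.45) = e^(−λt) = e^(−2.5 × 0.45) = e^(−1.125) ≈ 0.3247.

0.3247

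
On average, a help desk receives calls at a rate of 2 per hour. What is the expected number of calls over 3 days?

144

E[N] = λt = 2 × 72 = 144 (3 days = 72 hours).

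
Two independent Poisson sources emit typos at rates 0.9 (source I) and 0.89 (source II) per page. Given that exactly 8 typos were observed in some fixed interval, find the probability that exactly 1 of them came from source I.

0.0302

Given the total, each event is independently from source I with probability p = λ_I/(λ_I+λ_II) = 0.9/1.79 ≈ 0.5028.
So K ~ Binomial(8, 0.9/1.79): P(K = 1) = C(8,1) · (0.9/1.79)^1 · (0.89/1.79)^7 ≈ 0.0302.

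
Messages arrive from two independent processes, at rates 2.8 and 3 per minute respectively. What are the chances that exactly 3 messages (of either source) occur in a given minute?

Independent Poisson processes superpose: combined rate λ = 2.8 + 3 = 5.8 per minute.
So μ = 5.8.
P(N = 3) = e^(−5.8) · 5.8^3/3! ≈ 0.0985.

0.0985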